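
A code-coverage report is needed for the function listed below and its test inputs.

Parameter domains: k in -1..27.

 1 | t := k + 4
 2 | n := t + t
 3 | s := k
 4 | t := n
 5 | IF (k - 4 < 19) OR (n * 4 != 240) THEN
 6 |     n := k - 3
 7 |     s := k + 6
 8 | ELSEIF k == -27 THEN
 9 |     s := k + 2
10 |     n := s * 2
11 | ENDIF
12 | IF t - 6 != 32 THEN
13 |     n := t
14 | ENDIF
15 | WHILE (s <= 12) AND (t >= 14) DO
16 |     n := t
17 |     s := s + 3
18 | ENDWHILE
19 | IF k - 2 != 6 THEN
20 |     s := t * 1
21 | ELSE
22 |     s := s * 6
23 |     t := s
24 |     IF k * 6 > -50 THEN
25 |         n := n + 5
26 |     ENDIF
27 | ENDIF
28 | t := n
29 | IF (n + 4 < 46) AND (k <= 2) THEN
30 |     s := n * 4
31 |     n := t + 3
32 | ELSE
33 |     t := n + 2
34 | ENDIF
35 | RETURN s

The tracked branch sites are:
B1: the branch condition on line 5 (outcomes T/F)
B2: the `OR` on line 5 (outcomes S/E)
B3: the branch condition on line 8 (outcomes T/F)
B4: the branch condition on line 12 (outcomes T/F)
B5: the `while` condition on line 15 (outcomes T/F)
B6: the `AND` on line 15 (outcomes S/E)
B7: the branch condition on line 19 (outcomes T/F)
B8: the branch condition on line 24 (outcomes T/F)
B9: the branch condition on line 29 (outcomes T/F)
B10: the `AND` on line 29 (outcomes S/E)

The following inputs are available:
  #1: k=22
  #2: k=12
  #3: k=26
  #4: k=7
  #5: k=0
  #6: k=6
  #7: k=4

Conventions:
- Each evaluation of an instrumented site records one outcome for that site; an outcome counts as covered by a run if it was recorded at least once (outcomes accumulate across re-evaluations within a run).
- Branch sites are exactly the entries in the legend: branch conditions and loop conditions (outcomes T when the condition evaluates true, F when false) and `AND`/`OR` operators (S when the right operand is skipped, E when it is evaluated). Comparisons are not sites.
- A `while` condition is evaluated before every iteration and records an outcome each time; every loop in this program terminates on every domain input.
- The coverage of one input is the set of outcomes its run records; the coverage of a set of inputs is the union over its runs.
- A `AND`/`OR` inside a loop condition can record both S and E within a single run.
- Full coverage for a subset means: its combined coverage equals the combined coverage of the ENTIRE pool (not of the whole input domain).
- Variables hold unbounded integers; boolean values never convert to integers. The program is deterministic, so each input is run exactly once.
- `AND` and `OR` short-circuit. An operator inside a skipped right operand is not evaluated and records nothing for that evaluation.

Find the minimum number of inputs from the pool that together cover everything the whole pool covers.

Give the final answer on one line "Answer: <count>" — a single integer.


run #1 (k=22) runs B2->S, B1->T, B4->T, B6->S, B5->F, B7->T, B10->S, B9->F; records B1=T, B2=S, B4=T, B5=F, B6=S, B7=T, B9=F, B10=S
run #2 (k=12) runs B2->S, B1->T, B4->T, B6->S, B5->F, B7->T, B10->E, B9->F; records B1=T, B2=S, B4=T, B5=F, B6=S, B7=T, B9=F, B10=E
run #3 (k=26) runs B2->E, B1->F, B3->F, B4->T, B6->S, B5->F, B7->T, B10->S, B9->F; records B1=F, B2=E, B3=F, B4=T, B5=F, B6=S, B7=T, B9=F, B10=S
run #4 (k=7) runs B2->S, B1->T, B4->T, B6->S, B5->F, B7->T, B10->E, B9->F; records B1=T, B2=S, B4=T, B5=F, B6=S, B7=T, B9=F, B10=E
run #5 (k=0) runs B2->S, B1->T, B4->T, B6->E, B5->F, B7->T, B10->E, B9->T; records B1=T, B2=S, B4=T, B5=F, B6=E, B7=T, B9=T, B10=E
run #6 (k=6) runs B2->S, B1->T, B4->T, B6->E, B5->T, B6->S, B5->F, B7->T, B10->E, B9->F; records B1=T, B2=S, B4=T, B5=T, B5=F, B6=S, B6=E, B7=T, B9=F, B10=E
run #7 (k=4) runs B2->S, B1->T, B4->T, B6->E, B5->T, B6->S, B5->F, B7->T, B10->E, B9->F; records B1=T, B2=S, B4=T, B5=T, B5=F, B6=S, B6=E, B7=T, B9=F, B10=E
the full pool covers 15 outcomes: B1=T, B1=F, B2=S, B2=E, B3=F, B4=T, B5=T, B5=F, B6=S, B6=E, B7=T, B9=T, B9=F, B10=S, B10=E
no size-1 subset reaches all 15 outcomes (best union: 10/15)
no size-2 subset reaches all 15 outcomes (best union: 14/15)
the canonical winner is {3, 5, 6}: size 3, full 15-outcome coverage, earliest index list among size-3 covers
Answer: 3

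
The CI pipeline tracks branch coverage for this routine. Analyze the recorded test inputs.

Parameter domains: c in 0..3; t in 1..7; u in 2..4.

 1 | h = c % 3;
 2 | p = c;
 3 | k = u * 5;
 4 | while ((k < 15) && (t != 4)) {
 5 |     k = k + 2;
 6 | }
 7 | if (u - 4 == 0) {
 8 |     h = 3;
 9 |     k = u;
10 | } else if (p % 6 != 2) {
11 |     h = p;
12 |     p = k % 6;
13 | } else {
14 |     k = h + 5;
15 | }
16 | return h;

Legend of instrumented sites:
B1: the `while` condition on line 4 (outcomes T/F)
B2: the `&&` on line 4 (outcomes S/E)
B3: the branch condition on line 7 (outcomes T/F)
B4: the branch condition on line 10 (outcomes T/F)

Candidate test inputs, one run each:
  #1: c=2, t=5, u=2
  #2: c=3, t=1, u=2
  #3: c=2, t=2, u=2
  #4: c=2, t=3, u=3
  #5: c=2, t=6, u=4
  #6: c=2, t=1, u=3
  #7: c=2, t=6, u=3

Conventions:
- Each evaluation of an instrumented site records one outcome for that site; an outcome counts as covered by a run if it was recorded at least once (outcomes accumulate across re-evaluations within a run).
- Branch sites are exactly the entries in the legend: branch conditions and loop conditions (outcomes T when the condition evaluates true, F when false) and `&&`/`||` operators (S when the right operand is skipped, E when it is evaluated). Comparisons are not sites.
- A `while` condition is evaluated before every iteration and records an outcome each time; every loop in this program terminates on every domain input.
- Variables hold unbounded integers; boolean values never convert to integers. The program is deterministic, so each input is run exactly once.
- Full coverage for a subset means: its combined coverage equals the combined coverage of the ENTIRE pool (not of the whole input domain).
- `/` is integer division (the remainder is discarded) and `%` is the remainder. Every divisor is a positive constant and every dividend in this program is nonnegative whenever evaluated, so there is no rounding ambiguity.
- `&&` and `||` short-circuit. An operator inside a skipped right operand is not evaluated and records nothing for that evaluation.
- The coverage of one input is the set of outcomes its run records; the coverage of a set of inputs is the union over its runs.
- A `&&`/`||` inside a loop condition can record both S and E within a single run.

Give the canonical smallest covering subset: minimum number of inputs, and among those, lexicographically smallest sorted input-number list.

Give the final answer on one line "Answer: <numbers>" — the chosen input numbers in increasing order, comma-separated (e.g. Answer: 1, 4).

test 1 (c=2, t=5, u=2) fires B2->E, B1->T, B2->E, B1->T, B2->E, B1->T, B2->S, B1->F, B3->F, B4->F; hits B1=T, B1=F, B2=S, B2=E, B3=F, B4=F
test 2 (c=3, t=1, u=2) fires B2->E, B1->T, B2->E, B1->T, B2->E, B1->T, B2->S, B1->F, B3->F, B4->T; hits B1=T, B1=F, B2=S, B2=E, B3=F, B4=T
test 3 (c=2, t=2, u=2) fires B2->E, B1->T, B2->E, B1->T, B2->E, B1->T, B2->S, B1->F, B3->F, B4->F; hits B1=T, B1=F, B2=S, B2=E, B3=F, B4=F
test 4 (c=2, t=3, u=3) fires B2->S, B1->F, B3->F, B4->F; hits B1=F, B2=S, B3=F, B4=F
test 5 (c=2, t=6, u=4) fires B2->S, B1->F, B3->T; hits B1=F, B2=S, B3=T
test 6 (c=2, t=1, u=3) fires B2->S, B1->F, B3->F, B4->F; hits B1=F, B2=S, B3=F, B4=F
test 7 (c=2, t=6, u=3) fires B2->S, B1->F, B3->F, B4->F; hits B1=F, B2=S, B3=F, B4=F
union over all inputs: B1=T, B1=F, B2=S, B2=E, B3=T, B3=F, B4=T, B4=F (8 outcomes)
every size-1 subset falls short of the 8 outcomes (best: 6/8)
every size-2 subset falls short of the 8 outcomes (best: 7/8)
size 3: inputs {1, 2, 5} cover all 8 outcomes, and no lexicographically smaller subset of this size does

Answer: 1, 2, 5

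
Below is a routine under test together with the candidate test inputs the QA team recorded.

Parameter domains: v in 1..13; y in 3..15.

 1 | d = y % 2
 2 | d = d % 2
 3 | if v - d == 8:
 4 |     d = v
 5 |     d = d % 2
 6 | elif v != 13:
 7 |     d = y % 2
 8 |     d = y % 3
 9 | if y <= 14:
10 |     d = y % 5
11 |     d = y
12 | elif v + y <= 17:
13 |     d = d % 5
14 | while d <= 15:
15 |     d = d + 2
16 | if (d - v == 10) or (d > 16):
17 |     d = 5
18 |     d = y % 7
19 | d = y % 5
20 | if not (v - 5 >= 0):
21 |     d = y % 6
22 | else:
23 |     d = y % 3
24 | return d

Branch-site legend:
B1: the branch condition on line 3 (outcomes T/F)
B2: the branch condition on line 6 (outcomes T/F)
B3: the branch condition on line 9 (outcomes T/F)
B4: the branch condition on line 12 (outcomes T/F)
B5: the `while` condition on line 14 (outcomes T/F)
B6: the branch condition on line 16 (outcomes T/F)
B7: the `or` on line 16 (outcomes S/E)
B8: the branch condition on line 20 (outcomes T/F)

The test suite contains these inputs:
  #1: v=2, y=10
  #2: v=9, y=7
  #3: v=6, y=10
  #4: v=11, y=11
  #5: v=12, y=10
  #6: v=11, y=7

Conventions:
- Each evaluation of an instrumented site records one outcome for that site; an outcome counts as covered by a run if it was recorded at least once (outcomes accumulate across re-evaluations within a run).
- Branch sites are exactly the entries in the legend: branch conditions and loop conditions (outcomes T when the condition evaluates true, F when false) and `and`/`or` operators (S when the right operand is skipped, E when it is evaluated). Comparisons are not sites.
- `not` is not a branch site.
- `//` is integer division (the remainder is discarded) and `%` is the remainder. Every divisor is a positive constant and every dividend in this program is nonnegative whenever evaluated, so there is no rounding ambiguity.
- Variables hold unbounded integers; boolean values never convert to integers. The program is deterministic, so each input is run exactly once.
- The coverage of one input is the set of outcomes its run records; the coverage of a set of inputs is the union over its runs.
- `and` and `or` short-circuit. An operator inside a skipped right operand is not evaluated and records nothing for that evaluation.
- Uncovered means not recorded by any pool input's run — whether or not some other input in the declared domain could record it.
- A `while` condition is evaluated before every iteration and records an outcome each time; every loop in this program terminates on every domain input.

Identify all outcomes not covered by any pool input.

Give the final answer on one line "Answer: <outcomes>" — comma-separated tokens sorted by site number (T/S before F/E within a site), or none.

input #1, v=2, y=10: events B1->F, B2->T, B3->T, B5->T, B5->T, B5->T, B5->F, B7->E, B6->F, B8->T; outcomes B1=F, B2=T, B3=T, B5=T, B5=F, B6=F, B7=E, B8=T
input #2, v=9, y=7: events B1->T, B3->T, B5->T, B5->T, B5->T, B5->T, B5->T, B5->F, B7->E, B6->T, B8->F; outcomes B1=T, B3=T, B5=T, B5=F, B6=T, B7=E, B8=F
input #3, v=6, y=10: events B1->F, B2->T, B3->T, B5->T, B5->T, B5->T, B5->F, B7->S, B6->T, B8->F; outcomes B1=F, B2=T, B3=T, B5=T, B5=F, B6=T, B7=S, B8=F
input #4, v=11, y=11: events B1->F, B2->T, B3->T, B5->T, B5->T, B5->T, B5->F, B7->E, B6->T, B8->F; outcomes B1=F, B2=T, B3=T, B5=T, B5=F, B6=T, B7=E, B8=F
input #5, v=12, y=10: events B1->F, B2->T, B3->T, B5->T, B5->T, B5->T, B5->F, B7->E, B6->F, B8->F; outcomes B1=F, B2=T, B3=T, B5=T, B5=F, B6=F, B7=E, B8=F
input #6, v=11, y=7: events B1->F, B2->T, B3->T, B5->T, B5->T, B5->T, B5->T, B5->T, B5->F, B7->E, B6->T, B8->F; outcomes B1=F, B2=T, B3=T, B5=T, B5=F, B6=T, B7=E, B8=F
union over the pool: B1=T, B1=F, B2=T, B3=T, B5=T, B5=F, B6=T, B6=F, B7=S, B7=E, B8=T, B8=F
uncovered (4 of 16): B2=F, B3=F, B4=T, B4=F

Answer: B2=F, B3=F, B4=T, B4=F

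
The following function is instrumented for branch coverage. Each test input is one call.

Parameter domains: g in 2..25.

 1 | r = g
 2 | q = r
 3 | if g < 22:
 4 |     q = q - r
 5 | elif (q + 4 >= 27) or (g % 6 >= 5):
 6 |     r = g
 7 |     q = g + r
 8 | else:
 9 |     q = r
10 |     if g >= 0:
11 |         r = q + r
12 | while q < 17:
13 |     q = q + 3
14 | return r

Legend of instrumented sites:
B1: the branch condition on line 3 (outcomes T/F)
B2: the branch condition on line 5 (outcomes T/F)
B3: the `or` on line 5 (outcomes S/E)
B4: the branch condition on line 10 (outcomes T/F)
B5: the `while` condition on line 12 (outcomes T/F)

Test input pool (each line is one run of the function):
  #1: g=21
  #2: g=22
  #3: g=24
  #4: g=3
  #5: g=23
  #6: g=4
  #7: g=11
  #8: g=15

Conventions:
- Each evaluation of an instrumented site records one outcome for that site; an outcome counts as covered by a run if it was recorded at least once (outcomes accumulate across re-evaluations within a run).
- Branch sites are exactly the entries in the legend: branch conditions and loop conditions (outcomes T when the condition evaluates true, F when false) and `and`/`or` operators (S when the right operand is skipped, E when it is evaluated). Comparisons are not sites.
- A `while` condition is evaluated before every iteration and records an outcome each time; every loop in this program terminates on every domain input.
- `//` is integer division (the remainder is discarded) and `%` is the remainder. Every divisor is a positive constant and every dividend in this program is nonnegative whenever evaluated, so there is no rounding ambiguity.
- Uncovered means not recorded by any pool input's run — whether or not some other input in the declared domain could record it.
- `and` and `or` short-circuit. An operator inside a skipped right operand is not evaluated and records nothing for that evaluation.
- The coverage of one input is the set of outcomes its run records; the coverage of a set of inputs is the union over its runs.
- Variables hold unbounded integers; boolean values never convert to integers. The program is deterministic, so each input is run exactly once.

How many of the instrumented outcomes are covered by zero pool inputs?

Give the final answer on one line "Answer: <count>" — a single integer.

input #1 (g=21): events B1->T, B5->T, B5->T, B5->T, B5->T, B5->T, B5->T, B5->F; covers B1=T, B5=T, B5=F
input #2 (g=22): events B1->F, B3->E, B2->F, B4->T, B5->F; covers B1=F, B2=F, B3=E, B4=T, B5=F
input #3 (g=24): events B1->F, B3->S, B2->T, B5->F; covers B1=F, B2=T, B3=S, B5=F
input #4 (g=3): events B1->T, B5->T, B5->T, B5->T, B5->T, B5->T, B5->T, B5->F; covers B1=T, B5=T, B5=F
input #5 (g=23): events B1->F, B3->S, B2->T, B5->F; covers B1=F, B2=T, B3=S, B5=F
input #6 (g=4): events B1->T, B5->T, B5->T, B5->T, B5->T, B5->T, B5->T, B5->F; covers B1=T, B5=T, B5=F
input #7 (g=11): events B1->T, B5->T, B5->T, B5->T, B5->T, B5->T, B5->T, B5->F; covers B1=T, B5=T, B5=F
input #8 (g=15): events B1->T, B5->T, B5->T, B5->T, B5->T, B5->T, B5->T, B5->F; covers B1=T, B5=T, B5=F
union over the pool: B1=T, B1=F, B2=T, B2=F, B3=S, B3=E, B4=T, B5=T, B5=F
uncovered (1 of 10): B4=F

Answer: 1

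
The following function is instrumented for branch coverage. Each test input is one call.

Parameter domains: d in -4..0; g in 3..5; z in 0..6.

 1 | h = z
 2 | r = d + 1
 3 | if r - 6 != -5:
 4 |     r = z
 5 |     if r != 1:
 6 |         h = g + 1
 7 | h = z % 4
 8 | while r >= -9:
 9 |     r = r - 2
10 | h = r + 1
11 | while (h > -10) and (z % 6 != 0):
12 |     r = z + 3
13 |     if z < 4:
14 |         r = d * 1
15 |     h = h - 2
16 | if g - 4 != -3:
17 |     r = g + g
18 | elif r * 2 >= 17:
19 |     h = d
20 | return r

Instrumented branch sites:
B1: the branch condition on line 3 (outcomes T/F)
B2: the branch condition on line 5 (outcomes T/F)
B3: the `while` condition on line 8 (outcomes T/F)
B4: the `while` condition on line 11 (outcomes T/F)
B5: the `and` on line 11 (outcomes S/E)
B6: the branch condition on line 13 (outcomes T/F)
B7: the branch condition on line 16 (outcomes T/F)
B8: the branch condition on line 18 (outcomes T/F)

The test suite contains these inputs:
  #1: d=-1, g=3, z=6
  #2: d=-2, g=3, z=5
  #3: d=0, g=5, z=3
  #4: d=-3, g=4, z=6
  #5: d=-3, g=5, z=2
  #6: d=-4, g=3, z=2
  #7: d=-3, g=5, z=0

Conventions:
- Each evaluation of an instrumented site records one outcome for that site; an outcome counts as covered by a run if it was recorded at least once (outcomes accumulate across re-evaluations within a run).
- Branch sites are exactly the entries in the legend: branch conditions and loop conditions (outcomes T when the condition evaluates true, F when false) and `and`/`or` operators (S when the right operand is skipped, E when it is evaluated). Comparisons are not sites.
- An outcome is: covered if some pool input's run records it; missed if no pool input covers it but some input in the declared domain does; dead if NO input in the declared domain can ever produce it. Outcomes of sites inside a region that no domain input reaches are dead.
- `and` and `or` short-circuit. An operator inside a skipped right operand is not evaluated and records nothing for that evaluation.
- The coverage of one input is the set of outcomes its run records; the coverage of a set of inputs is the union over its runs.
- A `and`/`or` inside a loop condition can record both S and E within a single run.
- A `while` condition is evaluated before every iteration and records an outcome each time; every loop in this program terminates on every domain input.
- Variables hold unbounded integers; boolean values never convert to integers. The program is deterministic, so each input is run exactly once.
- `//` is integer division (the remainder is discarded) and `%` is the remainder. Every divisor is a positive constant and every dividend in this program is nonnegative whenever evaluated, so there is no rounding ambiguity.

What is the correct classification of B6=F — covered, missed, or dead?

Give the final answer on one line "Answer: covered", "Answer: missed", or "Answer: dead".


no pool input records B6=F
but domain input (d=-4, g=3, z=4) does record it -> reachable, so missed
Answer: missed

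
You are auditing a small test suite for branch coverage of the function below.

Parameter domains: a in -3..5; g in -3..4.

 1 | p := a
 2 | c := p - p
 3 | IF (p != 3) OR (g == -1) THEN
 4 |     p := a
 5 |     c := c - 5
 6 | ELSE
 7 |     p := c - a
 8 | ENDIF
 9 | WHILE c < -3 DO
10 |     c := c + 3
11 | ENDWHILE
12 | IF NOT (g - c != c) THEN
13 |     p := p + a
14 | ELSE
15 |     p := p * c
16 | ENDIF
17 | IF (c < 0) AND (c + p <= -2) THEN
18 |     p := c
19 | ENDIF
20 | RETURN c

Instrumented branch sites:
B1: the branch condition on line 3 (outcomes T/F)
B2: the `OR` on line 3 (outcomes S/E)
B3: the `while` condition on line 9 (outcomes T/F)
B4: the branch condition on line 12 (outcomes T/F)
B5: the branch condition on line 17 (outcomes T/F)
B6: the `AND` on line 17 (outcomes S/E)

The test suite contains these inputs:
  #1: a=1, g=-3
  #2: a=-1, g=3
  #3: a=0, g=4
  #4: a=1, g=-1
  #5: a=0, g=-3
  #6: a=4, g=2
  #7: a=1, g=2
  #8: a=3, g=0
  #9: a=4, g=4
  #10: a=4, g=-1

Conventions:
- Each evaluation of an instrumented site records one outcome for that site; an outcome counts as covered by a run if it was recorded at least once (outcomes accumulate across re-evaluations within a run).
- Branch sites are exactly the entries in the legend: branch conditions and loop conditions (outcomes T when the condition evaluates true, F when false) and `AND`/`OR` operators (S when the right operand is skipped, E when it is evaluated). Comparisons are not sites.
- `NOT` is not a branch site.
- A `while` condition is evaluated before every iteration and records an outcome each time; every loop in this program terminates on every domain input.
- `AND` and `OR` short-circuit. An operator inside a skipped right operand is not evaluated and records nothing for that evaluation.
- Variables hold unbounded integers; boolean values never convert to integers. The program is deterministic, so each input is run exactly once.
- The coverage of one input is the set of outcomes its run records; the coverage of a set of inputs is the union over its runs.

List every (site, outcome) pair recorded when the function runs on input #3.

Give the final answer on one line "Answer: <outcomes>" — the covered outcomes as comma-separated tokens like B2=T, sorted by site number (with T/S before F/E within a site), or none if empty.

Running input #3 (a=0, g=4), event by event:
  B2->S, B1->T, B3->T, B3->F, B4->F, B6->E, B5->T
as a set, this run covers: B1=T, B2=S, B3=T, B3=F, B4=F, B5=T, B6=E

Answer: B1=T, B2=S, B3=T, B3=F, B4=F, B5=T, B6=E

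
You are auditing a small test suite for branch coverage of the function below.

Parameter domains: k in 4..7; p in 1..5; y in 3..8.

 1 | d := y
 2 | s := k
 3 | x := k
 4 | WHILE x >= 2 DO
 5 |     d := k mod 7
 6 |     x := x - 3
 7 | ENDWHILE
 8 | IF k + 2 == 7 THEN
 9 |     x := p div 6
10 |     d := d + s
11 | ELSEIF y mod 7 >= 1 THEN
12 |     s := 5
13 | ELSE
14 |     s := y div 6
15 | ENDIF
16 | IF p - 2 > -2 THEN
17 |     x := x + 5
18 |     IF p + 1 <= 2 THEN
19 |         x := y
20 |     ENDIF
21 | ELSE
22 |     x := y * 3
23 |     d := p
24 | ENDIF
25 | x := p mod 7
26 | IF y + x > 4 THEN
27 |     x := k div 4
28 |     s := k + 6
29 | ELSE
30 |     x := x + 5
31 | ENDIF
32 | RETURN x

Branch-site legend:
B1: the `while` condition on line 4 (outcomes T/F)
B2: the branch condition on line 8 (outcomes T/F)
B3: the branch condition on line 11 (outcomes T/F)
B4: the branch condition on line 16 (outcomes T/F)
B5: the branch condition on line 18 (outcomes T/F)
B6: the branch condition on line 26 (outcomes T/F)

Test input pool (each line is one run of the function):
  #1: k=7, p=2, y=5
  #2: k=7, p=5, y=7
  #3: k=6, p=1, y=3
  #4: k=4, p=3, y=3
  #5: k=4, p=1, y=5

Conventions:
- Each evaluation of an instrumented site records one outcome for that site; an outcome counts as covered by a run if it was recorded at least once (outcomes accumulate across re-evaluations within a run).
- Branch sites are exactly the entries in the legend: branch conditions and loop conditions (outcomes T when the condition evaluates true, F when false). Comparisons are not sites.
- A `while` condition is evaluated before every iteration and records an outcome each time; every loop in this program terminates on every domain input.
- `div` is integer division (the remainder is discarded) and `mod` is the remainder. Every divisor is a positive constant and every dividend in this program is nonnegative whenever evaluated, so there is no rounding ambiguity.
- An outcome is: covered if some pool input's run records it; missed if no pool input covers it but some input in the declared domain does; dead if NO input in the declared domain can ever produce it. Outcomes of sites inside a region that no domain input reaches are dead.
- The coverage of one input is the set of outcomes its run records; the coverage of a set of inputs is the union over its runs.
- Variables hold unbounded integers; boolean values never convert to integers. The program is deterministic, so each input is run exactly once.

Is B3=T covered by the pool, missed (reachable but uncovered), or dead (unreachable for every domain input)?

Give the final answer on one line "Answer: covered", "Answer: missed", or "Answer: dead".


B3=T is recorded by pool input(s) 1, 3, 4, 5 -> covered
Answer: covered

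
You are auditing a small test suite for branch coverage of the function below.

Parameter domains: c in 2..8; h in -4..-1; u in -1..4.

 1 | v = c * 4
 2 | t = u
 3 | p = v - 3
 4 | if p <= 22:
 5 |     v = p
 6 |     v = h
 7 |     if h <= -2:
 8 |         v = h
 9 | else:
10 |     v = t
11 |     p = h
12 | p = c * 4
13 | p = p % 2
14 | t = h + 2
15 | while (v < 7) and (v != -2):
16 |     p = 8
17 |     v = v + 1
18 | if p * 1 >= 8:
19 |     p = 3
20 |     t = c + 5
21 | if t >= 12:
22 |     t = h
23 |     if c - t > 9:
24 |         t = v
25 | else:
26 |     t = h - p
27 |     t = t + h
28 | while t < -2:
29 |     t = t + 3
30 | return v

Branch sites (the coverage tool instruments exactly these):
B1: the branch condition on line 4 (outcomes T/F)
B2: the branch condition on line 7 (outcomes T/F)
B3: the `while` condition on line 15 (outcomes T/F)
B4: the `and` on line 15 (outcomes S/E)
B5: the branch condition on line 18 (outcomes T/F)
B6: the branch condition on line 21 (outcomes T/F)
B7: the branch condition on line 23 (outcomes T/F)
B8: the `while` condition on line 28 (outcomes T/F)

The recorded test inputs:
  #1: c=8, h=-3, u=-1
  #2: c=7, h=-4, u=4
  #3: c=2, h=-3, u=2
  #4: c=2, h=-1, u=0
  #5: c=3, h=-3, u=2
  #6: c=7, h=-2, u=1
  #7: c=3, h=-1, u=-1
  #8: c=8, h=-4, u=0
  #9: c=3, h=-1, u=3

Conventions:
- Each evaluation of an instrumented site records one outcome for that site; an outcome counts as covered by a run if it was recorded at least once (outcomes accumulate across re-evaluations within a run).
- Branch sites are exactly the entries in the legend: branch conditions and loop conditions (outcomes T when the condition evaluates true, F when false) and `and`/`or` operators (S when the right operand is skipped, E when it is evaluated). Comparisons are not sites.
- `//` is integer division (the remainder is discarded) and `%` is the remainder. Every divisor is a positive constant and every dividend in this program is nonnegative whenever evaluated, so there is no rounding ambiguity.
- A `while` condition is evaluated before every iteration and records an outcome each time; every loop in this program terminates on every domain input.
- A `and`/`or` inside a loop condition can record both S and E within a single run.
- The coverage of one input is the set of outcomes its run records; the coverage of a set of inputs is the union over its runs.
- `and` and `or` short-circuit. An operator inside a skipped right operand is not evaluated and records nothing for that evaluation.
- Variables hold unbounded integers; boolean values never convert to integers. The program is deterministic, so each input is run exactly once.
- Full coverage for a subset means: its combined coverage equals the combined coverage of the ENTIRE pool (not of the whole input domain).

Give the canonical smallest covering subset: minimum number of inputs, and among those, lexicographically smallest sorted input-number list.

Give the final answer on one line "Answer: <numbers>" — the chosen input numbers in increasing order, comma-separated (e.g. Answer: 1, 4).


input #1 (c=8, h=-3, u=-1): covers B1=F, B3=T, B3=F, B4=S, B4=E, B5=T, B6=T, B7=T, B8=F
input #2 (c=7, h=-4, u=4): covers B1=F, B3=T, B3=F, B4=S, B4=E, B5=T, B6=T, B7=T, B8=F
input #3 (c=2, h=-3, u=2): covers B1=T, B2=T, B3=T, B3=F, B4=E, B5=T, B6=F, B8=T, B8=F
input #4 (c=2, h=-1, u=0): covers B1=T, B2=F, B3=T, B3=F, B4=S, B4=E, B5=T, B6=F, B8=T, B8=F
input #5 (c=3, h=-3, u=2): covers B1=T, B2=T, B3=T, B3=F, B4=E, B5=T, B6=F, B8=T, B8=F
input #6 (c=7, h=-2, u=1): covers B1=F, B3=T, B3=F, B4=S, B4=E, B5=T, B6=T, B7=F, B8=F
input #7 (c=3, h=-1, u=-1): covers B1=T, B2=F, B3=T, B3=F, B4=S, B4=E, B5=T, B6=F, B8=T, B8=F
input #8 (c=8, h=-4, u=0): covers B1=F, B3=T, B3=F, B4=S, B4=E, B5=T, B6=T, B7=T, B8=F
input #9 (c=3, h=-1, u=3): covers B1=T, B2=F, B3=T, B3=F, B4=S, B4=E, B5=T, B6=F, B8=T, B8=F
the full pool covers 15 outcomes: B1=T, B1=F, B2=T, B2=F, B3=T, B3=F, B4=S, B4=E, B5=T, B6=T, B6=F, B7=T, B7=F, B8=T, B8=F
checked all size-1 subsets: none covers 15 outcomes (max 10/15)
checked all size-2 subsets: none covers 15 outcomes (max 13/15)
checked all size-3 subsets: none covers 15 outcomes (max 14/15)
the canonical winner is {1, 3, 4, 6}: size 4, full 15-outcome coverage, earliest index list among size-4 covers
Answer: 1, 3, 4, 6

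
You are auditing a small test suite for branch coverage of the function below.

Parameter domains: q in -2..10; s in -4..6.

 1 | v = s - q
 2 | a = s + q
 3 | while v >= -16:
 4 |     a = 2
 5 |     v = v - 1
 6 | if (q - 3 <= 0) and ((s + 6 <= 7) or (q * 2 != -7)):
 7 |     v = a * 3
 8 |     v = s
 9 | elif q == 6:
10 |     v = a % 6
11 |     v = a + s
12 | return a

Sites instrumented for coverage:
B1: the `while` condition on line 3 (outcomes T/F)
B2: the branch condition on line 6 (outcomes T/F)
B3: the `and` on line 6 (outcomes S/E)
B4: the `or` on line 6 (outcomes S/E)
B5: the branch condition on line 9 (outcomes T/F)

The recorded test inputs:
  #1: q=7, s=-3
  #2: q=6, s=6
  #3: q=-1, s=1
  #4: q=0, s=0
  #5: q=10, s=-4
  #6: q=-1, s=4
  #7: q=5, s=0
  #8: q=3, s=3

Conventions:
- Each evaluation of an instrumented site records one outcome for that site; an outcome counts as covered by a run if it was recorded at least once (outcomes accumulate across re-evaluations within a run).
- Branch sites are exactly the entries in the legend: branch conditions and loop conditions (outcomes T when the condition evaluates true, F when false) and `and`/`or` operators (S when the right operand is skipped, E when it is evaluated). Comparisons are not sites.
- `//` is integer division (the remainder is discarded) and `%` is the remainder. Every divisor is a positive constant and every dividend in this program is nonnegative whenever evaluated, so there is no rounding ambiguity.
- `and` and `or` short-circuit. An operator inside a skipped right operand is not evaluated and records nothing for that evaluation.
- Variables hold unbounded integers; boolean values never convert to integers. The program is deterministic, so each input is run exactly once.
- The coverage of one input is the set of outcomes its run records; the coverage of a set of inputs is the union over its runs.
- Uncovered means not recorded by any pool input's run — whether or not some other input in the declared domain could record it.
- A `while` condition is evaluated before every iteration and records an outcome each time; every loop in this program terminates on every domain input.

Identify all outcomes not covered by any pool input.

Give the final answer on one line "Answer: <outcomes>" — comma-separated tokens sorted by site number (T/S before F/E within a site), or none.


input #1 (q=7, s=-3): events B1->T, B1->T, B1->T, B1->T, B1->T, B1->T, B1->T, B1->F, B3->S, B2->F, B5->F; covers B1=T, B1=F, B2=F, B3=S, B5=F
input #2 (q=6, s=6): events B1->T, B1->T, B1->T, B1->T, B1->T, B1->T, B1->T, B1->T, B1->T, B1->T, B1->T, B1->T, B1->T, B1->T, ...; covers B1=T, B1=F, B2=F, B3=S, B5=T
input #3 (q=-1, s=1): events B1->T, B1->T, B1->T, B1->T, B1->T, B1->T, B1->T, B1->T, B1->T, B1->T, B1->T, B1->T, B1->T, B1->T, ...; covers B1=T, B1=F, B2=T, B3=E, B4=S
input #4 (q=0, s=0): events B1->T, B1->T, B1->T, B1->T, B1->T, B1->T, B1->T, B1->T, B1->T, B1->T, B1->T, B1->T, B1->T, B1->T, ...; covers B1=T, B1=F, B2=T, B3=E, B4=S
input #5 (q=10, s=-4): events B1->T, B1->T, B1->T, B1->F, B3->S, B2->F, B5->F; covers B1=T, B1=F, B2=F, B3=S, B5=F
input #6 (q=-1, s=4): events B1->T, B1->T, B1->T, B1->T, B1->T, B1->T, B1->T, B1->T, B1->T, B1->T, B1->T, B1->T, B1->T, B1->T, ...; covers B1=T, B1=F, B2=T, B3=E, B4=E
input #7 (q=5, s=0): events B1->T, B1->T, B1->T, B1->T, B1->T, B1->T, B1->T, B1->T, B1->T, B1->T, B1->T, B1->T, B1->F, B3->S, ...; covers B1=T, B1=F, B2=F, B3=S, B5=F
input #8 (q=3, s=3): events B1->T, B1->T, B1->T, B1->T, B1->T, B1->T, B1->T, B1->T, B1->T, B1->T, B1->T, B1->T, B1->T, B1->T, ...; covers B1=T, B1=F, B2=T, B3=E, B4=E
union over the pool: B1=T, B1=F, B2=T, B2=F, B3=S, B3=E, B4=S, B4=E, B5=T, B5=F
uncovered (0 of 10): none
Answer: none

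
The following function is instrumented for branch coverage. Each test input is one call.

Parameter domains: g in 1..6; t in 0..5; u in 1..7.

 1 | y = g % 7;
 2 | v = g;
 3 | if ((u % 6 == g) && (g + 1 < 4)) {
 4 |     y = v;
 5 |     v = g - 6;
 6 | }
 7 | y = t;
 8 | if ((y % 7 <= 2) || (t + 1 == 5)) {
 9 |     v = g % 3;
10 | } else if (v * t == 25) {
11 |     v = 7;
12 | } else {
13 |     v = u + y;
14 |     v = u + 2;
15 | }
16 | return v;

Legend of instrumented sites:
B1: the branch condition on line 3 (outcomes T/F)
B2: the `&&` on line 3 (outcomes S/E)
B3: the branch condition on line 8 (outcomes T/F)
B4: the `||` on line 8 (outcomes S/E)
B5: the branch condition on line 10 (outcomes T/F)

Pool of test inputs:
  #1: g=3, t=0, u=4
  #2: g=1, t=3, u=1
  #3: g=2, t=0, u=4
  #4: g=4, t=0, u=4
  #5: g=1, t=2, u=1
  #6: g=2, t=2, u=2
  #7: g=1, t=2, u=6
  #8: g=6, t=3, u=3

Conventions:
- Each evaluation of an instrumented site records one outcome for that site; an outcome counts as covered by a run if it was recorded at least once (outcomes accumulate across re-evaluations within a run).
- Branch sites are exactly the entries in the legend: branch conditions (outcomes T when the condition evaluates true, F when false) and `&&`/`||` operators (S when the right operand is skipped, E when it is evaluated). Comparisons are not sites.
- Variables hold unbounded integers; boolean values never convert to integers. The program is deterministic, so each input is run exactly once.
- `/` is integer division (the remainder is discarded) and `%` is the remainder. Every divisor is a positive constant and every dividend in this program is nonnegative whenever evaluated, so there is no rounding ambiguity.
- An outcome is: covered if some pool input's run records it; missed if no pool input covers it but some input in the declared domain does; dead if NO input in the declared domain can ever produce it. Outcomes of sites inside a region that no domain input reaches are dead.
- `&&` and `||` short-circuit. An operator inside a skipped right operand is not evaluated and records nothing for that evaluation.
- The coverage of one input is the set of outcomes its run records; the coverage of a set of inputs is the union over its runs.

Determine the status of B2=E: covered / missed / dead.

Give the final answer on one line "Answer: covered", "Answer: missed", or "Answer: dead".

B2=E is recorded by pool input(s) 2, 4, 5, 6 -> covered

Answer: covered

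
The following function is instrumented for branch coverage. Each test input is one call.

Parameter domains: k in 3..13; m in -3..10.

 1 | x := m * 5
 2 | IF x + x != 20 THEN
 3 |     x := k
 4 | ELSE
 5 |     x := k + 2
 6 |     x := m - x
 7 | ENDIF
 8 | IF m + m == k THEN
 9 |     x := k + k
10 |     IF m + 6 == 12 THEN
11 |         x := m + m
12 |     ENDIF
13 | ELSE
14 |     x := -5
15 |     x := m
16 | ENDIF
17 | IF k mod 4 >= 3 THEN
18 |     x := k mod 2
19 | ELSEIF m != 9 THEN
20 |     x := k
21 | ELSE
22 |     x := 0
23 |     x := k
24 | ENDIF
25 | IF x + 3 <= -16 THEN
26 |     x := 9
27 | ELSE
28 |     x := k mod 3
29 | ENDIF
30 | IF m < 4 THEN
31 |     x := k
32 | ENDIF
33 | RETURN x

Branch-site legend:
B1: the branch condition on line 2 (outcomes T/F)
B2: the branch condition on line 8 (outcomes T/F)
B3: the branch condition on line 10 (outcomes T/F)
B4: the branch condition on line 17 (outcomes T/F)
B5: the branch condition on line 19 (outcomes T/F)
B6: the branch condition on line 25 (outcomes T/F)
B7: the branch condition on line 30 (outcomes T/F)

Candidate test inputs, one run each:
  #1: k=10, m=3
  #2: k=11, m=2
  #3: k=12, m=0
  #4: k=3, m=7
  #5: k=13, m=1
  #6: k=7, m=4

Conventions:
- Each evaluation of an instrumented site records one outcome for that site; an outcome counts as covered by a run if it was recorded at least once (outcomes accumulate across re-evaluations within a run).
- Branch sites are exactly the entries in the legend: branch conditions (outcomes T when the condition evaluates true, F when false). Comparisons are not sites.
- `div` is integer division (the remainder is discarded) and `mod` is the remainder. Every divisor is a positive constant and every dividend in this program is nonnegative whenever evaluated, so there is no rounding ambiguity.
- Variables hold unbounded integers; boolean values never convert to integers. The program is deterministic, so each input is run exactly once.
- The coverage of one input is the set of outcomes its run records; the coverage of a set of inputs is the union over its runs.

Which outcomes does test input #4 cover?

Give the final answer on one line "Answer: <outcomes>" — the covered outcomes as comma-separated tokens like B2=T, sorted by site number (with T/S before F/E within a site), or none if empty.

Running input #4 (k=3, m=7), event by event:
  B1->T, B2->F, B4->T, B6->F, B7->F
distinct outcomes covered: B1=T, B2=F, B4=T, B6=F, B7=F

Answer: B1=T, B2=F, B4=T, B6=F, B7=F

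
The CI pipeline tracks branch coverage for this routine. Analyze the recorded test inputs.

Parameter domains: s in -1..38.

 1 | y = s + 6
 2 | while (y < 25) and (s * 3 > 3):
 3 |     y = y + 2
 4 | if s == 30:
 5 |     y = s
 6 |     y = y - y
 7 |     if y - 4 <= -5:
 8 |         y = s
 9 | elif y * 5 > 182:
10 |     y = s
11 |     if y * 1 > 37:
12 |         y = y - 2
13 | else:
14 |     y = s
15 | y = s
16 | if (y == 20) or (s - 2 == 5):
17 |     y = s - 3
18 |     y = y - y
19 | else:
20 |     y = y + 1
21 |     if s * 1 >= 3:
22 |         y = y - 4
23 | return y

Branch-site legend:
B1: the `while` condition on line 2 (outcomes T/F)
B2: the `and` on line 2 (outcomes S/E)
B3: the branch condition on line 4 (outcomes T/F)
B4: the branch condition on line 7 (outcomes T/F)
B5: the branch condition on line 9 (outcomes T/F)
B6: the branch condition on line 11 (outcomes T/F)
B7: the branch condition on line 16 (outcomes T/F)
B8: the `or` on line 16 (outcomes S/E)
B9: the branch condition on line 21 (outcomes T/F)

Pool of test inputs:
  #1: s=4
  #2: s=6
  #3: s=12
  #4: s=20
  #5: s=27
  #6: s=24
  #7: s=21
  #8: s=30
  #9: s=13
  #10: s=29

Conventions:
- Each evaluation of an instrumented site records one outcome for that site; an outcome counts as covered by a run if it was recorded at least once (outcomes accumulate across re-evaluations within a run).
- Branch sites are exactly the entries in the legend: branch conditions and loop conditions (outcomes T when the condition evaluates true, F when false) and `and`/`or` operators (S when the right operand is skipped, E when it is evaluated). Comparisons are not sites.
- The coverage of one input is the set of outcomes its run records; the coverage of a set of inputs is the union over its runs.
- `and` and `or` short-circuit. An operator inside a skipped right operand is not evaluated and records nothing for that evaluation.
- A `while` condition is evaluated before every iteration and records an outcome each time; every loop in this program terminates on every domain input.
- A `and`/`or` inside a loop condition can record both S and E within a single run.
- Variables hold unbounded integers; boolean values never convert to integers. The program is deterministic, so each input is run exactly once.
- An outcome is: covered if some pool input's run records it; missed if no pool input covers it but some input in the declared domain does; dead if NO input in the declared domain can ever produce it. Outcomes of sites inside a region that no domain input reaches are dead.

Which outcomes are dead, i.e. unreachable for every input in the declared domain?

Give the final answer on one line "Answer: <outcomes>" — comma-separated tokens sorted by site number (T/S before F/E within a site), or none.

exhaustive pass over the 40-input domain:
  B4=T: zero occurrences over every domain input -> dead
  reachable outcomes have witnesses, e.g. B1=T (e.g. s=2), B1=F (e.g. s=-1), B2=S (e.g. s=2), B2=E (e.g. s=-1)

Answer: B4=T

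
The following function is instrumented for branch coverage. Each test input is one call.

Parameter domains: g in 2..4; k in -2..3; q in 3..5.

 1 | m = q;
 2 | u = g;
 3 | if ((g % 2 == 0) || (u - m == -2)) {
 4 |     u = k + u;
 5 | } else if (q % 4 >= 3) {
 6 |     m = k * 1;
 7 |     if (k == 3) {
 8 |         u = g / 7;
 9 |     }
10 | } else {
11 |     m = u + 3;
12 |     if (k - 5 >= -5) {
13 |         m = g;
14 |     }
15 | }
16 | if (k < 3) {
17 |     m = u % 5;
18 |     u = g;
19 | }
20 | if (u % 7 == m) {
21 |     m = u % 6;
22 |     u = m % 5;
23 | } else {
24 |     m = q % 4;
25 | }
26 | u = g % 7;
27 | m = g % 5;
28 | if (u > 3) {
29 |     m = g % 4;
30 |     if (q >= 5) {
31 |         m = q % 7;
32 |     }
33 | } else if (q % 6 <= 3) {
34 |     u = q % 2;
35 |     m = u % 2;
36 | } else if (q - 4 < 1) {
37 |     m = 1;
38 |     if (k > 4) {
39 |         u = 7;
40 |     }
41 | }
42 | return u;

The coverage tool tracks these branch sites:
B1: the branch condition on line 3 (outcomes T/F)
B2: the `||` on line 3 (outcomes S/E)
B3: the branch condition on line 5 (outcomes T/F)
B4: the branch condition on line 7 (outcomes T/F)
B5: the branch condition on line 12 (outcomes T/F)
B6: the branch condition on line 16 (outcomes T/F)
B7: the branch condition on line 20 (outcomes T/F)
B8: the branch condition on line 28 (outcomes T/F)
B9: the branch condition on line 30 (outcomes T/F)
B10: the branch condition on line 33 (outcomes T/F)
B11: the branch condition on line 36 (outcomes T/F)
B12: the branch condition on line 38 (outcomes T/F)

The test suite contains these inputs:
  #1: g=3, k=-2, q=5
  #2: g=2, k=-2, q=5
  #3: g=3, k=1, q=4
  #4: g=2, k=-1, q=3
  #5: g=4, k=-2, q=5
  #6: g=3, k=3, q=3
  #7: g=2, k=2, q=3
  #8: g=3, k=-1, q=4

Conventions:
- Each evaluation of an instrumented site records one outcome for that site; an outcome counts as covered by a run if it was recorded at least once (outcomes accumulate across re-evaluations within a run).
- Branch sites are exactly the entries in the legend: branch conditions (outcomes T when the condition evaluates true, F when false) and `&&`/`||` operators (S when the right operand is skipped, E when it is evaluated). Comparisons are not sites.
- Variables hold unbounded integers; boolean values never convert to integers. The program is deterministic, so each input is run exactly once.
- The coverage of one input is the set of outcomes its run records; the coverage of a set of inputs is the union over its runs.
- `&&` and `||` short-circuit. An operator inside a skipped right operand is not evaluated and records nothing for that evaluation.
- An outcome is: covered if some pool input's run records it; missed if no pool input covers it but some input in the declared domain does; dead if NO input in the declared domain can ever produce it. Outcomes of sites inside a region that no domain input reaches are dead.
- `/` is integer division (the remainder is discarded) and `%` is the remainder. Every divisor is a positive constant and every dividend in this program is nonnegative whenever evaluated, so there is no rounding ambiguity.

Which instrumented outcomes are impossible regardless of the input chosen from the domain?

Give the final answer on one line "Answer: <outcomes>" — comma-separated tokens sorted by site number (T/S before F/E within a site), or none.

running all 54 domain inputs and tallying outcomes:
  B12=T: zero occurrences over every domain input -> dead
  reachable outcomes have witnesses, e.g. B1=T (e.g. g=2, k=-2, q=3), B1=F (e.g. g=3, k=-2, q=3), B2=S (e.g. g=2, k=-2, q=3), B2=E (e.g. g=3, k=-2, q=3)

Answer: B12=T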